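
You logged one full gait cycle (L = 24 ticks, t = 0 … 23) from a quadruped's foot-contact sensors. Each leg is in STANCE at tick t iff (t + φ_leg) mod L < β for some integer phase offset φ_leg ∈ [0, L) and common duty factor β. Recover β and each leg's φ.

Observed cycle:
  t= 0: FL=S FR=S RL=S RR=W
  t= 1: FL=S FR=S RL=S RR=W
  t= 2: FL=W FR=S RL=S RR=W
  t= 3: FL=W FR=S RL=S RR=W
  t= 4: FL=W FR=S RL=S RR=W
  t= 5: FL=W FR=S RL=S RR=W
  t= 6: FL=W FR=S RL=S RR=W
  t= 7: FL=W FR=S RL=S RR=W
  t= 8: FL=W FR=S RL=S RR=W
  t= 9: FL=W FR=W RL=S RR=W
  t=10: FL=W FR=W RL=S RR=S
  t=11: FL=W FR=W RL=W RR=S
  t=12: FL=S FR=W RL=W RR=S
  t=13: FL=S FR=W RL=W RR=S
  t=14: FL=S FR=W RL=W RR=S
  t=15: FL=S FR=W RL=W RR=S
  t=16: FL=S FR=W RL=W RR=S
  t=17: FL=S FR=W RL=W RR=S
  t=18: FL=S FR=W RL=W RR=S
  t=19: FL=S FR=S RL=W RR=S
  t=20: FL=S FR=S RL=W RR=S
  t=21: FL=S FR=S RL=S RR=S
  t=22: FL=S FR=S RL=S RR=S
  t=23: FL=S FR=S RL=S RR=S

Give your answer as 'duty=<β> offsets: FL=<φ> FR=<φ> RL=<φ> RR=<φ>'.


duty=14 offsets: FL=12 FR=5 RL=3 RR=14

duty β = stance ticks per leg = 14
FL: stance ticks = 14; W→S at t=12 → φ=12
FR: stance ticks = 14; W→S at t=19 → φ=5
RL: stance ticks = 14; W→S at t=21 → φ=3
RR: stance ticks = 14; W→S at t=10 → φ=14


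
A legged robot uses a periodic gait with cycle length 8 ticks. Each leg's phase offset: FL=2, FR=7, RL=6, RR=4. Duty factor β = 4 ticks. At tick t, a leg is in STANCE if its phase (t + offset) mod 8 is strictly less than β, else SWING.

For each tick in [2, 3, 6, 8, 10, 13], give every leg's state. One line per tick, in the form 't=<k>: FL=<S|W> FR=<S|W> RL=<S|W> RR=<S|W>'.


t=2: phase=(4,1,0,6) vs β=4 → FL=W FR=S RL=S RR=W
t=3: phase=(5,2,1,7) vs β=4 → FL=W FR=S RL=S RR=W
t=6: phase=(0,5,4,2) vs β=4 → FL=S FR=W RL=W RR=S
t=8: phase=(2,7,6,4) vs β=4 → FL=S FR=W RL=W RR=W
t=10: phase=(4,1,0,6) vs β=4 → FL=W FR=S RL=S RR=W
t=13: phase=(7,4,3,1) vs β=4 → FL=W FR=W RL=S RR=S

t=2: FL=W FR=S RL=S RR=W
t=3: FL=W FR=S RL=S RR=W
t=6: FL=S FR=W RL=W RR=S
t=8: FL=S FR=W RL=W RR=W
t=10: FL=W FR=S RL=S RR=W
t=13: FL=W FR=W RL=S RR=S


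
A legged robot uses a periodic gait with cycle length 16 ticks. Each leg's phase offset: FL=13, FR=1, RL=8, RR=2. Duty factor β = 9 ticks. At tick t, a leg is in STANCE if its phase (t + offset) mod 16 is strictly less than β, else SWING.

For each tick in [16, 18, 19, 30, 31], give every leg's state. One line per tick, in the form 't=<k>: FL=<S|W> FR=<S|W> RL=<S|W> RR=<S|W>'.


t=16: FL=W FR=S RL=S RR=S
t=18: FL=W FR=S RL=W RR=S
t=19: FL=S FR=S RL=W RR=S
t=30: FL=W FR=W RL=S RR=S
t=31: FL=W FR=S RL=S RR=S

t=16: phase=(13,1,8,2) vs β=9 → FL=W FR=S RL=S RR=S
t=18: phase=(15,3,10,4) vs β=9 → FL=W FR=S RL=W RR=S
t=19: phase=(0,4,11,5) vs β=9 → FL=S FR=S RL=W RR=S
t=30: phase=(11,15,6,0) vs β=9 → FL=W FR=W RL=S RR=S
t=31: phase=(12,0,7,1) vs β=9 → FL=W FR=S RL=S RR=S


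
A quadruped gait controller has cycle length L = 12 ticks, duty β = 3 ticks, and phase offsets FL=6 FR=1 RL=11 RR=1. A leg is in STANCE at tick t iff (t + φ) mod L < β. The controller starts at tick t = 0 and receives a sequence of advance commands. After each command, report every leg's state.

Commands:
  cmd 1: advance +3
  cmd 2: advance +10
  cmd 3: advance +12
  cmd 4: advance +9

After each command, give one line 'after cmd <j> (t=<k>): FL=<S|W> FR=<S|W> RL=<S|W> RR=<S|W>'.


after cmd 1 (t=3): FL=W FR=W RL=S RR=W
after cmd 2 (t=13): FL=W FR=S RL=S RR=S
after cmd 3 (t=25): FL=W FR=S RL=S RR=S
after cmd 4 (t=34): FL=W FR=W RL=W RR=W

start t=0: FL=W FR=S RL=W RR=S
cmd 1: advance +3 → t=3, phase=(9,4,2,4) → FL=W FR=W RL=S RR=W
cmd 2: advance +10 → t=13, phase=(7,2,0,2) → FL=W FR=S RL=S RR=S
cmd 3: advance +12 → t=25, phase=(7,2,0,2) → FL=W FR=S RL=S RR=S
cmd 4: advance +9 → t=34, phase=(4,11,9,11) → FL=W FR=W RL=W RR=W


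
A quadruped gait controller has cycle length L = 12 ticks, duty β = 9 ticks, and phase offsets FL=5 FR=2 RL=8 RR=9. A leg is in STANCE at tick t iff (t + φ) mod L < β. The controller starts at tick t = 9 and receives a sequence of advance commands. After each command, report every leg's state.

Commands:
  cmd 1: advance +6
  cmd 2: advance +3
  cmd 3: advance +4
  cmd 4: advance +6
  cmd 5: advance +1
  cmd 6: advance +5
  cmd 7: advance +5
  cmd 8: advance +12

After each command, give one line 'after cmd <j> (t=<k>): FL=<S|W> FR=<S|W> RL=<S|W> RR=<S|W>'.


start t=9: FL=S FR=W RL=S RR=S
cmd 1: advance +6 → t=15, phase=(8,5,11,0) → FL=S FR=S RL=W RR=S
cmd 2: advance +3 → t=18, phase=(11,8,2,3) → FL=W FR=S RL=S RR=S
cmd 3: advance +4 → t=22, phase=(3,0,6,7) → FL=S FR=S RL=S RR=S
cmd 4: advance +6 → t=28, phase=(9,6,0,1) → FL=W FR=S RL=S RR=S
cmd 5: advance +1 → t=29, phase=(10,7,1,2) → FL=W FR=S RL=S RR=S
cmd 6: advance +5 → t=34, phase=(3,0,6,7) → FL=S FR=S RL=S RR=S
cmd 7: advance +5 → t=39, phase=(8,5,11,0) → FL=S FR=S RL=W RR=S
cmd 8: advance +12 → t=51, phase=(8,5,11,0) → FL=S FR=S RL=W RR=S

after cmd 1 (t=15): FL=S FR=S RL=W RR=S
after cmd 2 (t=18): FL=W FR=S RL=S RR=S
after cmd 3 (t=22): FL=S FR=S RL=S RR=S
after cmd 4 (t=28): FL=W FR=S RL=S RR=S
after cmd 5 (t=29): FL=W FR=S RL=S RR=S
after cmd 6 (t=34): FL=S FR=S RL=S RR=S
after cmd 7 (t=39): FL=S FR=S RL=W RR=S
after cmd 8 (t=51): FL=S FR=S RL=W RR=S


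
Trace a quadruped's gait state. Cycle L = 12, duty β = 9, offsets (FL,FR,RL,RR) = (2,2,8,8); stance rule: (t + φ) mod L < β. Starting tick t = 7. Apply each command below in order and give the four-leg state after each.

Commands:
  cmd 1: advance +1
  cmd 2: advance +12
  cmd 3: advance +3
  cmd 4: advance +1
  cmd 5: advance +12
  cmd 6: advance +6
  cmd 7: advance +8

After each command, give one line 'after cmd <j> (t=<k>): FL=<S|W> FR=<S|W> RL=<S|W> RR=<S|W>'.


after cmd 1 (t=8): FL=W FR=W RL=S RR=S
after cmd 2 (t=20): FL=W FR=W RL=S RR=S
after cmd 3 (t=23): FL=S FR=S RL=S RR=S
after cmd 4 (t=24): FL=S FR=S RL=S RR=S
after cmd 5 (t=36): FL=S FR=S RL=S RR=S
after cmd 6 (t=42): FL=S FR=S RL=S RR=S
after cmd 7 (t=50): FL=S FR=S RL=W RR=W

start t=7: FL=W FR=W RL=S RR=S
cmd 1: advance +1 → t=8, phase=(10,10,4,4) → FL=W FR=W RL=S RR=S
cmd 2: advance +12 → t=20, phase=(10,10,4,4) → FL=W FR=W RL=S RR=S
cmd 3: advance +3 → t=23, phase=(1,1,7,7) → FL=S FR=S RL=S RR=S
cmd 4: advance +1 → t=24, phase=(2,2,8,8) → FL=S FR=S RL=S RR=S
cmd 5: advance +12 → t=36, phase=(2,2,8,8) → FL=S FR=S RL=S RR=S
cmd 6: advance +6 → t=42, phase=(8,8,2,2) → FL=S FR=S RL=S RR=S
cmd 7: advance +8 → t=50, phase=(4,4,10,10) → FL=S FR=S RL=W RR=W


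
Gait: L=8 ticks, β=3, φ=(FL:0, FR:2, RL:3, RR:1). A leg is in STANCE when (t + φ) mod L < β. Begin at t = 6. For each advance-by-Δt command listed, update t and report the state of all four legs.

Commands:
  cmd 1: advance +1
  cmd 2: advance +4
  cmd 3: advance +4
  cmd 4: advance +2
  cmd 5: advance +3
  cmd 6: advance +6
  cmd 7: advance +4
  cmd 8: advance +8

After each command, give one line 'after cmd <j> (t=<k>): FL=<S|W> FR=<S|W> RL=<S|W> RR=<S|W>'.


after cmd 1 (t=7): FL=W FR=S RL=S RR=S
after cmd 2 (t=11): FL=W FR=W RL=W RR=W
after cmd 3 (t=15): FL=W FR=S RL=S RR=S
after cmd 4 (t=17): FL=S FR=W RL=W RR=S
after cmd 5 (t=20): FL=W FR=W RL=W RR=W
after cmd 6 (t=26): FL=S FR=W RL=W RR=W
after cmd 7 (t=30): FL=W FR=S RL=S RR=W
after cmd 8 (t=38): FL=W FR=S RL=S RR=W

start t=6: FL=W FR=S RL=S RR=W
cmd 1: advance +1 → t=7, phase=(7,1,2,0) → FL=W FR=S RL=S RR=S
cmd 2: advance +4 → t=11, phase=(3,5,6,4) → FL=W FR=W RL=W RR=W
cmd 3: advance +4 → t=15, phase=(7,1,2,0) → FL=W FR=S RL=S RR=S
cmd 4: advance +2 → t=17, phase=(1,3,4,2) → FL=S FR=W RL=W RR=S
cmd 5: advance +3 → t=20, phase=(4,6,7,5) → FL=W FR=W RL=W RR=W
cmd 6: advance +6 → t=26, phase=(2,4,5,3) → FL=S FR=W RL=W RR=W
cmd 7: advance +4 → t=30, phase=(6,0,1,7) → FL=W FR=S RL=S RR=W
cmd 8: advance +8 → t=38, phase=(6,0,1,7) → FL=W FR=S RL=S RR=W


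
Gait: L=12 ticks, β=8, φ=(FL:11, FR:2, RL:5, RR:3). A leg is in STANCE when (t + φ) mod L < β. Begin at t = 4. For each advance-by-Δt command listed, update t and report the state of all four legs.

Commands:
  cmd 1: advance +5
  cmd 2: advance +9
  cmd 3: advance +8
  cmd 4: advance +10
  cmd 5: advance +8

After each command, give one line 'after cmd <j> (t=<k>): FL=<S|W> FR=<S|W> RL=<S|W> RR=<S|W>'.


after cmd 1 (t=9): FL=W FR=W RL=S RR=S
after cmd 2 (t=18): FL=S FR=W RL=W RR=W
after cmd 3 (t=26): FL=S FR=S RL=S RR=S
after cmd 4 (t=36): FL=W FR=S RL=S RR=S
after cmd 5 (t=44): FL=S FR=W RL=S RR=W

start t=4: FL=S FR=S RL=W RR=S
cmd 1: advance +5 → t=9, phase=(8,11,2,0) → FL=W FR=W RL=S RR=S
cmd 2: advance +9 → t=18, phase=(5,8,11,9) → FL=S FR=W RL=W RR=W
cmd 3: advance +8 → t=26, phase=(1,4,7,5) → FL=S FR=S RL=S RR=S
cmd 4: advance +10 → t=36, phase=(11,2,5,3) → FL=W FR=S RL=S RR=S
cmd 5: advance +8 → t=44, phase=(7,10,1,11) → FL=S FR=W RL=S RR=W


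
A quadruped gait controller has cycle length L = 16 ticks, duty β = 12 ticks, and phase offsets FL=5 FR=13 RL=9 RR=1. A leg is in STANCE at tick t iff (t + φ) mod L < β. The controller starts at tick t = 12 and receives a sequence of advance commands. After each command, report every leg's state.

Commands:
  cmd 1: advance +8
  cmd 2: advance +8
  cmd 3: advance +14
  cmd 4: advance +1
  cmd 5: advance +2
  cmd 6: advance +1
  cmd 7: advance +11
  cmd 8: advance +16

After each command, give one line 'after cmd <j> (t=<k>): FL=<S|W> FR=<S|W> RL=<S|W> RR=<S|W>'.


start t=12: FL=S FR=S RL=S RR=W
cmd 1: advance +8 → t=20, phase=(9,1,13,5) → FL=S FR=S RL=W RR=S
cmd 2: advance +8 → t=28, phase=(1,9,5,13) → FL=S FR=S RL=S RR=W
cmd 3: advance +14 → t=42, phase=(15,7,3,11) → FL=W FR=S RL=S RR=S
cmd 4: advance +1 → t=43, phase=(0,8,4,12) → FL=S FR=S RL=S RR=W
cmd 5: advance +2 → t=45, phase=(2,10,6,14) → FL=S FR=S RL=S RR=W
cmd 6: advance +1 → t=46, phase=(3,11,7,15) → FL=S FR=S RL=S RR=W
cmd 7: advance +11 → t=57, phase=(14,6,2,10) → FL=W FR=S RL=S RR=S
cmd 8: advance +16 → t=73, phase=(14,6,2,10) → FL=W FR=S RL=S RR=S

after cmd 1 (t=20): FL=S FR=S RL=W RR=S
after cmd 2 (t=28): FL=S FR=S RL=S RR=W
after cmd 3 (t=42): FL=W FR=S RL=S RR=S
after cmd 4 (t=43): FL=S FR=S RL=S RR=W
after cmd 5 (t=45): FL=S FR=S RL=S RR=W
after cmd 6 (t=46): FL=S FR=S RL=S RR=W
after cmd 7 (t=57): FL=W FR=S RL=S RR=S
after cmd 8 (t=73): FL=W FR=S RL=S RR=S


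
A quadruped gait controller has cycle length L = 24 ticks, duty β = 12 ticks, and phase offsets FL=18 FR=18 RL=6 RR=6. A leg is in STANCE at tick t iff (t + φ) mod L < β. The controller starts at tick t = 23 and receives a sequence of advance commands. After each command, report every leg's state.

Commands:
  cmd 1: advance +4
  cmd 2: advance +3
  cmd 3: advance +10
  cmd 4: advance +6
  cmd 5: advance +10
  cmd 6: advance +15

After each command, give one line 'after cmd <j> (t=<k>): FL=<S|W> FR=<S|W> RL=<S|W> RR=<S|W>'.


start t=23: FL=W FR=W RL=S RR=S
cmd 1: advance +4 → t=27, phase=(21,21,9,9) → FL=W FR=W RL=S RR=S
cmd 2: advance +3 → t=30, phase=(0,0,12,12) → FL=S FR=S RL=W RR=W
cmd 3: advance +10 → t=40, phase=(10,10,22,22) → FL=S FR=S RL=W RR=W
cmd 4: advance +6 → t=46, phase=(16,16,4,4) → FL=W FR=W RL=S RR=S
cmd 5: advance +10 → t=56, phase=(2,2,14,14) → FL=S FR=S RL=W RR=W
cmd 6: advance +15 → t=71, phase=(17,17,5,5) → FL=W FR=W RL=S RR=S

after cmd 1 (t=27): FL=W FR=W RL=S RR=S
after cmd 2 (t=30): FL=S FR=S RL=W RR=W
after cmd 3 (t=40): FL=S FR=S RL=W RR=W
after cmd 4 (t=46): FL=W FR=W RL=S RR=S
after cmd 5 (t=56): FL=S FR=S RL=W RR=W
after cmd 6 (t=71): FL=W FR=W RL=S RR=S


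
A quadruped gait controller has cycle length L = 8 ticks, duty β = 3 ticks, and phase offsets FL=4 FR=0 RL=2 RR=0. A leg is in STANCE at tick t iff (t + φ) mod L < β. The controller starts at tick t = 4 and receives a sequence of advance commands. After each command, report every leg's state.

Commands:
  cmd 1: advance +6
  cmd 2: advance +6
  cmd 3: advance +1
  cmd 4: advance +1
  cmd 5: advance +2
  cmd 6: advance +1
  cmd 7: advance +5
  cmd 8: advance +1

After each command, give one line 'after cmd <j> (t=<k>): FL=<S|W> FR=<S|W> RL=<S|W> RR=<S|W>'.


start t=4: FL=S FR=W RL=W RR=W
cmd 1: advance +6 → t=10, phase=(6,2,4,2) → FL=W FR=S RL=W RR=S
cmd 2: advance +6 → t=16, phase=(4,0,2,0) → FL=W FR=S RL=S RR=S
cmd 3: advance +1 → t=17, phase=(5,1,3,1) → FL=W FR=S RL=W RR=S
cmd 4: advance +1 → t=18, phase=(6,2,4,2) → FL=W FR=S RL=W RR=S
cmd 5: advance +2 → t=20, phase=(0,4,6,4) → FL=S FR=W RL=W RR=W
cmd 6: advance +1 → t=21, phase=(1,5,7,5) → FL=S FR=W RL=W RR=W
cmd 7: advance +5 → t=26, phase=(6,2,4,2) → FL=W FR=S RL=W RR=S
cmd 8: advance +1 → t=27, phase=(7,3,5,3) → FL=W FR=W RL=W RR=W

after cmd 1 (t=10): FL=W FR=S RL=W RR=S
after cmd 2 (t=16): FL=W FR=S RL=S RR=S
after cmd 3 (t=17): FL=W FR=S RL=W RR=S
after cmd 4 (t=18): FL=W FR=S RL=W RR=S
after cmd 5 (t=20): FL=S FR=W RL=W RR=W
after cmd 6 (t=21): FL=S FR=W RL=W RR=W
after cmd 7 (t=26): FL=W FR=S RL=W RR=S
after cmd 8 (t=27): FL=W FR=W RL=W RR=W


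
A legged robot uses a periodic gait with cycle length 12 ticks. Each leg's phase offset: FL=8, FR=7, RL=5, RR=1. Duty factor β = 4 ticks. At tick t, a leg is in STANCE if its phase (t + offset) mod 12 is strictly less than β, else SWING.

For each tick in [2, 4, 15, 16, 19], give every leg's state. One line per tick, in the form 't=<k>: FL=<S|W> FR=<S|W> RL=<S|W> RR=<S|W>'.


t=2: FL=W FR=W RL=W RR=S
t=4: FL=S FR=W RL=W RR=W
t=15: FL=W FR=W RL=W RR=W
t=16: FL=S FR=W RL=W RR=W
t=19: FL=S FR=S RL=S RR=W

t=2: phase=(10,9,7,3) vs β=4 → FL=W FR=W RL=W RR=S
t=4: phase=(0,11,9,5) vs β=4 → FL=S FR=W RL=W RR=W
t=15: phase=(11,10,8,4) vs β=4 → FL=W FR=W RL=W RR=W
t=16: phase=(0,11,9,5) vs β=4 → FL=S FR=W RL=W RR=W
t=19: phase=(3,2,0,8) vs β=4 → FL=S FR=S RL=S RR=W


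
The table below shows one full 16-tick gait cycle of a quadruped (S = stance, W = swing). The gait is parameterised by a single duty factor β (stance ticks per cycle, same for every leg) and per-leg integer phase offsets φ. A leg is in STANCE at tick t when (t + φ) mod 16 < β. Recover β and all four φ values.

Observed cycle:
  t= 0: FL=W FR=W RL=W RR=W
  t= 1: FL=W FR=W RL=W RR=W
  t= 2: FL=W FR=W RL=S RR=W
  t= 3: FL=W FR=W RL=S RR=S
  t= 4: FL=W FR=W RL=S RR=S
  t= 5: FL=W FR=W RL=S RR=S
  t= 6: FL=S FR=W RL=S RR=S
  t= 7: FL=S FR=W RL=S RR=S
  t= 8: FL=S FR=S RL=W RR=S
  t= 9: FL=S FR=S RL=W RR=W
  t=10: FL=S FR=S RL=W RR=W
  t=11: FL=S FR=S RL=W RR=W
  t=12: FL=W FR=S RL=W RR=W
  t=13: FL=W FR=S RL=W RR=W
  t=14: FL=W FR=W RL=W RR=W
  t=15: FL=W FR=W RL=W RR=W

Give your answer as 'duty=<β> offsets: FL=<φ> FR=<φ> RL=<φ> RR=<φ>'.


duty=6 offsets: FL=10 FR=8 RL=14 RR=13

duty β = stance ticks per leg = 6
FL: stance ticks = 6; W→S at t=6 → φ=10
FR: stance ticks = 6; W→S at t=8 → φ=8
RL: stance ticks = 6; W→S at t=2 → φ=14
RR: stance ticks = 6; W→S at t=3 → φ=13


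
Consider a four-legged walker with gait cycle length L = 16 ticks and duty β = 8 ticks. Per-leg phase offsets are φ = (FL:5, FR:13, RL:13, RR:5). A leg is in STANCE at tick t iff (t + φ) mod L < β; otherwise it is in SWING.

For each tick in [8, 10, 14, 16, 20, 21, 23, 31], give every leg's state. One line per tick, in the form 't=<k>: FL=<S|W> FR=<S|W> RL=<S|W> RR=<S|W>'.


t=8: phase=(13,5,5,13) vs β=8 → FL=W FR=S RL=S RR=W
t=10: phase=(15,7,7,15) vs β=8 → FL=W FR=S RL=S RR=W
t=14: phase=(3,11,11,3) vs β=8 → FL=S FR=W RL=W RR=S
t=16: phase=(5,13,13,5) vs β=8 → FL=S FR=W RL=W RR=S
t=20: phase=(9,1,1,9) vs β=8 → FL=W FR=S RL=S RR=W
t=21: phase=(10,2,2,10) vs β=8 → FL=W FR=S RL=S RR=W
t=23: phase=(12,4,4,12) vs β=8 → FL=W FR=S RL=S RR=W
t=31: phase=(4,12,12,4) vs β=8 → FL=S FR=W RL=W RR=S

t=8: FL=W FR=S RL=S RR=W
t=10: FL=W FR=S RL=S RR=W
t=14: FL=S FR=W RL=W RR=S
t=16: FL=S FR=W RL=W RR=S
t=20: FL=W FR=S RL=S RR=W
t=21: FL=W FR=S RL=S RR=W
t=23: FL=W FR=S RL=S RR=W
t=31: FL=S FR=W RL=W RR=S


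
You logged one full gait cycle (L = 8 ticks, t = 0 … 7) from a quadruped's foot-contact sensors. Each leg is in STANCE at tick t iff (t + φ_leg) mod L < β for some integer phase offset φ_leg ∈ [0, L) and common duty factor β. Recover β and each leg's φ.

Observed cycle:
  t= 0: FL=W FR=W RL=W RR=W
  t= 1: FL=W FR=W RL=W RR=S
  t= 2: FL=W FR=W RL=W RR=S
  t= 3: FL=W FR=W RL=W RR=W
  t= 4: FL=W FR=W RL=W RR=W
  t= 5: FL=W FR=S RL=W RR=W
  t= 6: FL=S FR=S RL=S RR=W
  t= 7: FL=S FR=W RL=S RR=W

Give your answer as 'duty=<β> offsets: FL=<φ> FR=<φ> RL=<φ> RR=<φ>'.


duty=2 offsets: FL=2 FR=3 RL=2 RR=7

duty β = stance ticks per leg = 2
FL: stance ticks = 2; W→S at t=6 → φ=2
FR: stance ticks = 2; W→S at t=5 → φ=3
RL: stance ticks = 2; W→S at t=6 → φ=2
RR: stance ticks = 2; W→S at t=1 → φ=7


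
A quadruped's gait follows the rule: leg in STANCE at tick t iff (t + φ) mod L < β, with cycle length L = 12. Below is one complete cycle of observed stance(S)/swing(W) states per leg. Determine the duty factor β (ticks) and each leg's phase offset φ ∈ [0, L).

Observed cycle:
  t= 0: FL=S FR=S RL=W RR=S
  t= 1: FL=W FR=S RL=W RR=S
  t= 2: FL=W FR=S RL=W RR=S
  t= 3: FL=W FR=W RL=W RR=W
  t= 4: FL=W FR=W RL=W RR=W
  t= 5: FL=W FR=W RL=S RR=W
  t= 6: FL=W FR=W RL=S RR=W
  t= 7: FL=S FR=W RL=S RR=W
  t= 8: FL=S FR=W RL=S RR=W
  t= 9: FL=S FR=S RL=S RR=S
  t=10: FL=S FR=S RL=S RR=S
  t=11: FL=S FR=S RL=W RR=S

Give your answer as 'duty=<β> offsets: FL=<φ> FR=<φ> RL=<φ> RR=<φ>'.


duty β = stance ticks per leg = 6
FL: stance ticks = 6; W→S at t=7 → φ=5
FR: stance ticks = 6; W→S at t=9 → φ=3
RL: stance ticks = 6; W→S at t=5 → φ=7
RR: stance ticks = 6; W→S at t=9 → φ=3

duty=6 offsets: FL=5 FR=3 RL=7 RR=3


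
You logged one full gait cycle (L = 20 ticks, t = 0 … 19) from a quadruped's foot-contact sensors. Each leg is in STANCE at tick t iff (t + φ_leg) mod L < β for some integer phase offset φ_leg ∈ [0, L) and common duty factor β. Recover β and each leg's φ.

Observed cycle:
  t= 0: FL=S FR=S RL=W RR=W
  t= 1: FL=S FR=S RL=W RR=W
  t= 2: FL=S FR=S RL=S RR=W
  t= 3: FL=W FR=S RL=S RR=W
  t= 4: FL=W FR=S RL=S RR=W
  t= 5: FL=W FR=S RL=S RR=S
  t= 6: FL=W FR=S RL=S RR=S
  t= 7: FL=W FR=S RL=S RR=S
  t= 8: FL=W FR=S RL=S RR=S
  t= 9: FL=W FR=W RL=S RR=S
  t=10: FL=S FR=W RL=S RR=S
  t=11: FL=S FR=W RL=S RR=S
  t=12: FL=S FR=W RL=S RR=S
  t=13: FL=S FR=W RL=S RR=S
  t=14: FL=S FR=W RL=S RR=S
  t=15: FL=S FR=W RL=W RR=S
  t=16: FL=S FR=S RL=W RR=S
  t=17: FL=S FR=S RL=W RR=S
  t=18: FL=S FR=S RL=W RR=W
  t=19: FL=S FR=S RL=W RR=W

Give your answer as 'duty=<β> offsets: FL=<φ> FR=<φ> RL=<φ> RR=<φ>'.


duty β = stance ticks per leg = 13
FL: stance ticks = 13; W→S at t=10 → φ=10
FR: stance ticks = 13; W→S at t=16 → φ=4
RL: stance ticks = 13; W→S at t=2 → φ=18
RR: stance ticks = 13; W→S at t=5 → φ=15

duty=13 offsets: FL=10 FR=4 RL=18 RR=15


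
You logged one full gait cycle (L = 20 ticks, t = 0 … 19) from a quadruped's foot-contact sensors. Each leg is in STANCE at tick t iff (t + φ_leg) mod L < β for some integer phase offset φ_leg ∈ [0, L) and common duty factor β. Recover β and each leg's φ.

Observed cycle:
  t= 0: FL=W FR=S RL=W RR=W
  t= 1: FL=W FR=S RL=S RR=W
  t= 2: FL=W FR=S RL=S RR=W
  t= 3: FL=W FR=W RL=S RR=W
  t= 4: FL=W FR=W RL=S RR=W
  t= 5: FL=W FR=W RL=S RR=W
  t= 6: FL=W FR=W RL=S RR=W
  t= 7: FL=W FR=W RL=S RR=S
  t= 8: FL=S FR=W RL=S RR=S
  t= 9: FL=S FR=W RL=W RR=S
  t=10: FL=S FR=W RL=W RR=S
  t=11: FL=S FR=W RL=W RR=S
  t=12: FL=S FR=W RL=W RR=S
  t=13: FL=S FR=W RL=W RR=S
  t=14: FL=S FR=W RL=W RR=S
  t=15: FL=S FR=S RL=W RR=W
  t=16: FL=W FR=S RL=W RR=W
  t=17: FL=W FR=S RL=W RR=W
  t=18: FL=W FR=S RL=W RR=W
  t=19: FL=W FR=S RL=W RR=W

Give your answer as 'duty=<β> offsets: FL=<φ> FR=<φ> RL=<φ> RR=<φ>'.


duty β = stance ticks per leg = 8
FL: stance ticks = 8; W→S at t=8 → φ=12
FR: stance ticks = 8; W→S at t=15 → φ=5
RL: stance ticks = 8; W→S at t=1 → φ=19
RR: stance ticks = 8; W→S at t=7 → φ=13

duty=8 offsets: FL=12 FR=5 RL=19 RR=13


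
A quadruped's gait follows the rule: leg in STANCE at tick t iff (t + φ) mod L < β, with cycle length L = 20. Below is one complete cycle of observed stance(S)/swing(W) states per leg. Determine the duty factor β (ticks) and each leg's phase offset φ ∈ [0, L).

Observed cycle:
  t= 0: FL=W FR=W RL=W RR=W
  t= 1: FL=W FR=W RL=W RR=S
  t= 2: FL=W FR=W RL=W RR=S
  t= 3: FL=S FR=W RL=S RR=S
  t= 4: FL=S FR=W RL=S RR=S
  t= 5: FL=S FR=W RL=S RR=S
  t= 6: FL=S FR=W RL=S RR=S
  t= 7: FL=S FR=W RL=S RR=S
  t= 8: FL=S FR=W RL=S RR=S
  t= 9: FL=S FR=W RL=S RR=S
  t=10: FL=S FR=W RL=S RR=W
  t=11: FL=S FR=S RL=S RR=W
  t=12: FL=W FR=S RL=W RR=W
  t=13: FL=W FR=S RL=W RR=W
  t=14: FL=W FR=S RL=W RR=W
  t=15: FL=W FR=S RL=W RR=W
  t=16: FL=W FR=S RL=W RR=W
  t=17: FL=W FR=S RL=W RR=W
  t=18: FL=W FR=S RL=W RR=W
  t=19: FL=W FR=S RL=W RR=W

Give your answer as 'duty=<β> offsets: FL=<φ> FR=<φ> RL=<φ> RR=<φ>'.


duty=9 offsets: FL=17 FR=9 RL=17 RR=19

duty β = stance ticks per leg = 9
FL: stance ticks = 9; W→S at t=3 → φ=17
FR: stance ticks = 9; W→S at t=11 → φ=9
RL: stance ticks = 9; W→S at t=3 → φ=17
RR: stance ticks = 9; W→S at t=1 → φ=19


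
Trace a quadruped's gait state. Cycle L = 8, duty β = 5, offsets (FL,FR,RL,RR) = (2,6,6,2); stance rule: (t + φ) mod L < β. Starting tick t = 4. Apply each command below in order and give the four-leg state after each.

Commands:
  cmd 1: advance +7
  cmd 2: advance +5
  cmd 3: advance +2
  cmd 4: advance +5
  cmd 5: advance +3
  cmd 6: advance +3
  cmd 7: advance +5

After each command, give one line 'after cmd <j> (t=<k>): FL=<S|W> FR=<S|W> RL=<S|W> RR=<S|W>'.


start t=4: FL=W FR=S RL=S RR=W
cmd 1: advance +7 → t=11, phase=(5,1,1,5) → FL=W FR=S RL=S RR=W
cmd 2: advance +5 → t=16, phase=(2,6,6,2) → FL=S FR=W RL=W RR=S
cmd 3: advance +2 → t=18, phase=(4,0,0,4) → FL=S FR=S RL=S RR=S
cmd 4: advance +5 → t=23, phase=(1,5,5,1) → FL=S FR=W RL=W RR=S
cmd 5: advance +3 → t=26, phase=(4,0,0,4) → FL=S FR=S RL=S RR=S
cmd 6: advance +3 → t=29, phase=(7,3,3,7) → FL=W FR=S RL=S RR=W
cmd 7: advance +5 → t=34, phase=(4,0,0,4) → FL=S FR=S RL=S RR=S

after cmd 1 (t=11): FL=W FR=S RL=S RR=W
after cmd 2 (t=16): FL=S FR=W RL=W RR=S
after cmd 3 (t=18): FL=S FR=S RL=S RR=S
after cmd 4 (t=23): FL=S FR=W RL=W RR=S
after cmd 5 (t=26): FL=S FR=S RL=S RR=S
after cmd 6 (t=29): FL=W FR=S RL=S RR=W
after cmd 7 (t=34): FL=S FR=S RL=S RR=S


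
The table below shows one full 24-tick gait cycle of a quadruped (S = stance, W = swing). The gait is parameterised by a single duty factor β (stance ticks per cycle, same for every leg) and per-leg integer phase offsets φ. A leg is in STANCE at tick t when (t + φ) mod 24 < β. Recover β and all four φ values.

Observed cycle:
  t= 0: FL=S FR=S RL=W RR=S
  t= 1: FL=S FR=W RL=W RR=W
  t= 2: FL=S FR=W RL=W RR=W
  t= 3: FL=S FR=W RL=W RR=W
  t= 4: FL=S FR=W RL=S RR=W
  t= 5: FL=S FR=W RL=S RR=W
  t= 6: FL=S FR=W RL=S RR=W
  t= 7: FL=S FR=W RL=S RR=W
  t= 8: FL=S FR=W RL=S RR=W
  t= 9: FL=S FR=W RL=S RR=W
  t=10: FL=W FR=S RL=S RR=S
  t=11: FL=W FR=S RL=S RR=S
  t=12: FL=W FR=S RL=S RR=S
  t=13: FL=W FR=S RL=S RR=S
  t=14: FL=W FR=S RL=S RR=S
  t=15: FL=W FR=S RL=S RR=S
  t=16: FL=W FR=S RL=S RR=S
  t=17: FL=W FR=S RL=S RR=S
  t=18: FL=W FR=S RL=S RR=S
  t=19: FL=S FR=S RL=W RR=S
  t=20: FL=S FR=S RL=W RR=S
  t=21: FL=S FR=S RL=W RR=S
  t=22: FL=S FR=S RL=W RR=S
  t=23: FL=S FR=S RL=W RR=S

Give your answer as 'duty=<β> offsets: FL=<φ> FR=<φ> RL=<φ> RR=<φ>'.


duty=15 offsets: FL=5 FR=14 RL=20 RR=14

duty β = stance ticks per leg = 15
FL: stance ticks = 15; W→S at t=19 → φ=5
FR: stance ticks = 15; W→S at t=10 → φ=14
RL: stance ticks = 15; W→S at t=4 → φ=20
RR: stance ticks = 15; W→S at t=10 → φ=14


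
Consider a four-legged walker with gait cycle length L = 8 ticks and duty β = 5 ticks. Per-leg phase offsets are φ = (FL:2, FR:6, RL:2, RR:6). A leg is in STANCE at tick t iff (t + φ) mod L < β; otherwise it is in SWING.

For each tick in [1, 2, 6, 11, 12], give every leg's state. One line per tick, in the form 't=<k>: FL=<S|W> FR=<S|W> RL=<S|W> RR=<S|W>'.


t=1: FL=S FR=W RL=S RR=W
t=2: FL=S FR=S RL=S RR=S
t=6: FL=S FR=S RL=S RR=S
t=11: FL=W FR=S RL=W RR=S
t=12: FL=W FR=S RL=W RR=S

t=1: phase=(3,7,3,7) vs β=5 → FL=S FR=W RL=S RR=W
t=2: phase=(4,0,4,0) vs β=5 → FL=S FR=S RL=S RR=S
t=6: phase=(0,4,0,4) vs β=5 → FL=S FR=S RL=S RR=S
t=11: phase=(5,1,5,1) vs β=5 → FL=W FR=S RL=W RR=S
t=12: phase=(6,2,6,2) vs β=5 → FL=W FR=S RL=W RR=S


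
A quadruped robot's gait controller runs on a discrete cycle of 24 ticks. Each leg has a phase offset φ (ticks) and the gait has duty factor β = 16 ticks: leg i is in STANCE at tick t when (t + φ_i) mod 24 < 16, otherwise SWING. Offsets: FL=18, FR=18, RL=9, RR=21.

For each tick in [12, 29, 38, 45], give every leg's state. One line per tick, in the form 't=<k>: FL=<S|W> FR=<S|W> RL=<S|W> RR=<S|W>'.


t=12: FL=S FR=S RL=W RR=S
t=29: FL=W FR=W RL=S RR=S
t=38: FL=S FR=S RL=W RR=S
t=45: FL=S FR=S RL=S RR=W

t=12: phase=(6,6,21,9) vs β=16 → FL=S FR=S RL=W RR=S
t=29: phase=(23,23,14,2) vs β=16 → FL=W FR=W RL=S RR=S
t=38: phase=(8,8,23,11) vs β=16 → FL=S FR=S RL=W RR=S
t=45: phase=(15,15,6,18) vs β=16 → FL=S FR=S RL=S RR=W


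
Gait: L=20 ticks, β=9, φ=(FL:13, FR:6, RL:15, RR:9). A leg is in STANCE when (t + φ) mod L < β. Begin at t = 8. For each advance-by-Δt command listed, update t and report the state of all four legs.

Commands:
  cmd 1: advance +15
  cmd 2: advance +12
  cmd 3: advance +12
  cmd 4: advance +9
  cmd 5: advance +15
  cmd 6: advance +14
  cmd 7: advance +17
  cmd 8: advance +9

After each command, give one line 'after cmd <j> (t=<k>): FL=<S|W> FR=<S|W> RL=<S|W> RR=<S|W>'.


start t=8: FL=S FR=W RL=S RR=W
cmd 1: advance +15 → t=23, phase=(16,9,18,12) → FL=W FR=W RL=W RR=W
cmd 2: advance +12 → t=35, phase=(8,1,10,4) → FL=S FR=S RL=W RR=S
cmd 3: advance +12 → t=47, phase=(0,13,2,16) → FL=S FR=W RL=S RR=W
cmd 4: advance +9 → t=56, phase=(9,2,11,5) → FL=W FR=S RL=W RR=S
cmd 5: advance +15 → t=71, phase=(4,17,6,0) → FL=S FR=W RL=S RR=S
cmd 6: advance +14 → t=85, phase=(18,11,0,14) → FL=W FR=W RL=S RR=W
cmd 7: advance +17 → t=102, phase=(15,8,17,11) → FL=W FR=S RL=W RR=W
cmd 8: advance +9 → t=111, phase=(4,17,6,0) → FL=S FR=W RL=S RR=S

after cmd 1 (t=23): FL=W FR=W RL=W RR=W
after cmd 2 (t=35): FL=S FR=S RL=W RR=S
after cmd 3 (t=47): FL=S FR=W RL=S RR=W
after cmd 4 (t=56): FL=W FR=S RL=W RR=S
after cmd 5 (t=71): FL=S FR=W RL=S RR=S
after cmd 6 (t=85): FL=W FR=W RL=S RR=W
after cmd 7 (t=102): FL=W FR=S RL=W RR=W
after cmd 8 (t=111): FL=S FR=W RL=S RR=S


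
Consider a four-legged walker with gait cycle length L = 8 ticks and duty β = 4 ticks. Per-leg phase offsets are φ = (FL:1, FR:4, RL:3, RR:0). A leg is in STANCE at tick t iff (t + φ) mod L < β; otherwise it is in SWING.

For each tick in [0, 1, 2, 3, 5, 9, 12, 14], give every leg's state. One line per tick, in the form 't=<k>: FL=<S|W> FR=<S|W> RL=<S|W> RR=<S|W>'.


t=0: FL=S FR=W RL=S RR=S
t=1: FL=S FR=W RL=W RR=S
t=2: FL=S FR=W RL=W RR=S
t=3: FL=W FR=W RL=W RR=S
t=5: FL=W FR=S RL=S RR=W
t=9: FL=S FR=W RL=W RR=S
t=12: FL=W FR=S RL=W RR=W
t=14: FL=W FR=S RL=S RR=W

t=0: phase=(1,4,3,0) vs β=4 → FL=S FR=W RL=S RR=S
t=1: phase=(2,5,4,1) vs β=4 → FL=S FR=W RL=W RR=S
t=2: phase=(3,6,5,2) vs β=4 → FL=S FR=W RL=W RR=S
t=3: phase=(4,7,6,3) vs β=4 → FL=W FR=W RL=W RR=S
t=5: phase=(6,1,0,5) vs β=4 → FL=W FR=S RL=S RR=W
t=9: phase=(2,5,4,1) vs β=4 → FL=S FR=W RL=W RR=S
t=12: phase=(5,0,7,4) vs β=4 → FL=W FR=S RL=W RR=W
t=14: phase=(7,2,1,6) vs β=4 → FL=W FR=S RL=S RR=W


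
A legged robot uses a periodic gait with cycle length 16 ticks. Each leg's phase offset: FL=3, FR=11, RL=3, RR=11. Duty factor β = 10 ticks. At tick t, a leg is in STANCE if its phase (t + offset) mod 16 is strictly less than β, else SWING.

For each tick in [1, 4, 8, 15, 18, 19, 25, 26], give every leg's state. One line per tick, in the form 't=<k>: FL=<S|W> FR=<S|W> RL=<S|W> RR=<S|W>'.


t=1: FL=S FR=W RL=S RR=W
t=4: FL=S FR=W RL=S RR=W
t=8: FL=W FR=S RL=W RR=S
t=15: FL=S FR=W RL=S RR=W
t=18: FL=S FR=W RL=S RR=W
t=19: FL=S FR=W RL=S RR=W
t=25: FL=W FR=S RL=W RR=S
t=26: FL=W FR=S RL=W RR=S

t=1: phase=(4,12,4,12) vs β=10 → FL=S FR=W RL=S RR=W
t=4: phase=(7,15,7,15) vs β=10 → FL=S FR=W RL=S RR=W
t=8: phase=(11,3,11,3) vs β=10 → FL=W FR=S RL=W RR=S
t=15: phase=(2,10,2,10) vs β=10 → FL=S FR=W RL=S RR=W
t=18: phase=(5,13,5,13) vs β=10 → FL=S FR=W RL=S RR=W
t=19: phase=(6,14,6,14) vs β=10 → FL=S FR=W RL=S RR=W
t=25: phase=(12,4,12,4) vs β=10 → FL=W FR=S RL=W RR=S
t=26: phase=(13,5,13,5) vs β=10 → FL=W FR=S RL=W RR=S


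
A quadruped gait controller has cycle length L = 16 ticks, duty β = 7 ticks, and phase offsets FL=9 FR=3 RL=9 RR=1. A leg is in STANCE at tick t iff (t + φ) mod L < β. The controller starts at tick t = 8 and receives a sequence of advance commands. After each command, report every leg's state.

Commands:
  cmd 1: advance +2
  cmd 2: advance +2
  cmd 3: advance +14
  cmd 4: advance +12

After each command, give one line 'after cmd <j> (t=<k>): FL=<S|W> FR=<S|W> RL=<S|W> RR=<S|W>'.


after cmd 1 (t=10): FL=S FR=W RL=S RR=W
after cmd 2 (t=12): FL=S FR=W RL=S RR=W
after cmd 3 (t=26): FL=S FR=W RL=S RR=W
after cmd 4 (t=38): FL=W FR=W RL=W RR=W

start t=8: FL=S FR=W RL=S RR=W
cmd 1: advance +2 → t=10, phase=(3,13,3,11) → FL=S FR=W RL=S RR=W
cmd 2: advance +2 → t=12, phase=(5,15,5,13) → FL=S FR=W RL=S RR=W
cmd 3: advance +14 → t=26, phase=(3,13,3,11) → FL=S FR=W RL=S RR=W
cmd 4: advance +12 → t=38, phase=(15,9,15,7) → FL=W FR=W RL=W RR=W


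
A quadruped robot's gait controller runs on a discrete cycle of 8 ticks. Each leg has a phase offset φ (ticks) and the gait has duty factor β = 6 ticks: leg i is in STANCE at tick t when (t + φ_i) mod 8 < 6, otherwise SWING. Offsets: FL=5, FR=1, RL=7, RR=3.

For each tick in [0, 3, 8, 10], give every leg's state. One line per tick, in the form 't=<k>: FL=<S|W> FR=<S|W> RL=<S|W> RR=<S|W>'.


t=0: FL=S FR=S RL=W RR=S
t=3: FL=S FR=S RL=S RR=W
t=8: FL=S FR=S RL=W RR=S
t=10: FL=W FR=S RL=S RR=S

t=0: phase=(5,1,7,3) vs β=6 → FL=S FR=S RL=W RR=S
t=3: phase=(0,4,2,6) vs β=6 → FL=S FR=S RL=S RR=W
t=8: phase=(5,1,7,3) vs β=6 → FL=S FR=S RL=W RR=S
t=10: phase=(7,3,1,5) vs β=6 → FL=W FR=S RL=S RR=S


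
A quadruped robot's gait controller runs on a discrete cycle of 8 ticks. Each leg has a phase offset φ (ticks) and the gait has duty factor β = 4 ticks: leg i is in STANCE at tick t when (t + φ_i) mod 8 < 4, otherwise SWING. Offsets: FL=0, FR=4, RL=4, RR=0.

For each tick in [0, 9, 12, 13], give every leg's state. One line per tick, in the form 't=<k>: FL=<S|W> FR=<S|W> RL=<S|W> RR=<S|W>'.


t=0: FL=S FR=W RL=W RR=S
t=9: FL=S FR=W RL=W RR=S
t=12: FL=W FR=S RL=S RR=W
t=13: FL=W FR=S RL=S RR=W

t=0: phase=(0,4,4,0) vs β=4 → FL=S FR=W RL=W RR=S
t=9: phase=(1,5,5,1) vs β=4 → FL=S FR=W RL=W RR=S
t=12: phase=(4,0,0,4) vs β=4 → FL=W FR=S RL=S RR=W
t=13: phase=(5,1,1,5) vs β=4 → FL=W FR=S RL=S RR=W


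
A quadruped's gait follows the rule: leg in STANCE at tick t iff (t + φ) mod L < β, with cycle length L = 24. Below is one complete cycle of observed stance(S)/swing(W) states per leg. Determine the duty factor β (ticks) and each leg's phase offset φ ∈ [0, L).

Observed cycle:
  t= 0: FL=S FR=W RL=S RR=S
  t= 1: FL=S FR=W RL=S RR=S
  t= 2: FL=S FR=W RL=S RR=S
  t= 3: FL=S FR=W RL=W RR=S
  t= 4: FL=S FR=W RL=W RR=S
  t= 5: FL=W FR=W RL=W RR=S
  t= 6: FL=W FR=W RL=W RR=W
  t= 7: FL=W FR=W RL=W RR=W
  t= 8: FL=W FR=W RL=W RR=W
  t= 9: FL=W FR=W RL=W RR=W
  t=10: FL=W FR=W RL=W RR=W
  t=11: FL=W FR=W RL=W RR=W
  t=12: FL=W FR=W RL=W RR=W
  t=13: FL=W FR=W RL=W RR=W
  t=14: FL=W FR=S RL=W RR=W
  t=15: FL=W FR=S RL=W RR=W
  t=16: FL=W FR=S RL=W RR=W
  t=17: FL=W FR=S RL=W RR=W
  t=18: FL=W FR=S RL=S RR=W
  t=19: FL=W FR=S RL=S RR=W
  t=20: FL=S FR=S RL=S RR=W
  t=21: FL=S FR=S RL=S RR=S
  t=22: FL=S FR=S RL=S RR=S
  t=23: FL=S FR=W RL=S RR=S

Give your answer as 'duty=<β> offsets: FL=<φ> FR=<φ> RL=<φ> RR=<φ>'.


duty=9 offsets: FL=4 FR=10 RL=6 RR=3

duty β = stance ticks per leg = 9
FL: stance ticks = 9; W→S at t=20 → φ=4
FR: stance ticks = 9; W→S at t=14 → φ=10
RL: stance ticks = 9; W→S at t=18 → φ=6
RR: stance ticks = 9; W→S at t=21 → φ=3


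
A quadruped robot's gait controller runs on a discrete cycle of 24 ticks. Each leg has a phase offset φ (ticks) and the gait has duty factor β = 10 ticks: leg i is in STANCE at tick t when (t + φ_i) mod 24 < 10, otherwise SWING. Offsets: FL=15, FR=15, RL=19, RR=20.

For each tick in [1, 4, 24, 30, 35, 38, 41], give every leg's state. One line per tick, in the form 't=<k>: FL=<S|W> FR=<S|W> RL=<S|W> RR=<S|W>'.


t=1: FL=W FR=W RL=W RR=W
t=4: FL=W FR=W RL=W RR=S
t=24: FL=W FR=W RL=W RR=W
t=30: FL=W FR=W RL=S RR=S
t=35: FL=S FR=S RL=S RR=S
t=38: FL=S FR=S RL=S RR=W
t=41: FL=S FR=S RL=W RR=W

t=1: phase=(16,16,20,21) vs β=10 → FL=W FR=W RL=W RR=W
t=4: phase=(19,19,23,0) vs β=10 → FL=W FR=W RL=W RR=S
t=24: phase=(15,15,19,20) vs β=10 → FL=W FR=W RL=W RR=W
t=30: phase=(21,21,1,2) vs β=10 → FL=W FR=W RL=S RR=S
t=35: phase=(2,2,6,7) vs β=10 → FL=S FR=S RL=S RR=S
t=38: phase=(5,5,9,10) vs β=10 → FL=S FR=S RL=S RR=W
t=41: phase=(8,8,12,13) vs β=10 → FL=S FR=S RL=W RR=W


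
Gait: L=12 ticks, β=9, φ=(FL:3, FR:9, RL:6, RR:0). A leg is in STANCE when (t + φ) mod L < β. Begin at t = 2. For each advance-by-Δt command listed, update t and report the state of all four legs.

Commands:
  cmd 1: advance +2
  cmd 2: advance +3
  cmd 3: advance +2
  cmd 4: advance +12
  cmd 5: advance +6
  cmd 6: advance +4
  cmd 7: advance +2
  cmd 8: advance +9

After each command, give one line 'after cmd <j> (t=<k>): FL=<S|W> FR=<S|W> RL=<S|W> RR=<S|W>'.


after cmd 1 (t=4): FL=S FR=S RL=W RR=S
after cmd 2 (t=7): FL=W FR=S RL=S RR=S
after cmd 3 (t=9): FL=S FR=S RL=S RR=W
after cmd 4 (t=21): FL=S FR=S RL=S RR=W
after cmd 5 (t=27): FL=S FR=S RL=W RR=S
after cmd 6 (t=31): FL=W FR=S RL=S RR=S
after cmd 7 (t=33): FL=S FR=S RL=S RR=W
after cmd 8 (t=42): FL=W FR=S RL=S RR=S

start t=2: FL=S FR=W RL=S RR=S
cmd 1: advance +2 → t=4, phase=(7,1,10,4) → FL=S FR=S RL=W RR=S
cmd 2: advance +3 → t=7, phase=(10,4,1,7) → FL=W FR=S RL=S RR=S
cmd 3: advance +2 → t=9, phase=(0,6,3,9) → FL=S FR=S RL=S RR=W
cmd 4: advance +12 → t=21, phase=(0,6,3,9) → FL=S FR=S RL=S RR=W
cmd 5: advance +6 → t=27, phase=(6,0,9,3) → FL=S FR=S RL=W RR=S
cmd 6: advance +4 → t=31, phase=(10,4,1,7) → FL=W FR=S RL=S RR=S
cmd 7: advance +2 → t=33, phase=(0,6,3,9) → FL=S FR=S RL=S RR=W
cmd 8: advance +9 → t=42, phase=(9,3,0,6) → FL=W FR=S RL=S RR=S


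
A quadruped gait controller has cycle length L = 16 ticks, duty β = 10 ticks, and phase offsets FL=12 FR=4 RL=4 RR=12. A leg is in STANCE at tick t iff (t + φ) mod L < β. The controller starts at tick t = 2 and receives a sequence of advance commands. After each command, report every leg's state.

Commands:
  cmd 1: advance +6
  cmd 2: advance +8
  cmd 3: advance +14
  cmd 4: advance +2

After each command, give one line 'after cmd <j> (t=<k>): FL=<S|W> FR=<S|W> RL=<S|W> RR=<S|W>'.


start t=2: FL=W FR=S RL=S RR=W
cmd 1: advance +6 → t=8, phase=(4,12,12,4) → FL=S FR=W RL=W RR=S
cmd 2: advance +8 → t=16, phase=(12,4,4,12) → FL=W FR=S RL=S RR=W
cmd 3: advance +14 → t=30, phase=(10,2,2,10) → FL=W FR=S RL=S RR=W
cmd 4: advance +2 → t=32, phase=(12,4,4,12) → FL=W FR=S RL=S RR=W

after cmd 1 (t=8): FL=S FR=W RL=W RR=S
after cmd 2 (t=16): FL=W FR=S RL=S RR=W
after cmd 3 (t=30): FL=W FR=S RL=S RR=W
after cmd 4 (t=32): FL=W FR=S RL=S RR=W


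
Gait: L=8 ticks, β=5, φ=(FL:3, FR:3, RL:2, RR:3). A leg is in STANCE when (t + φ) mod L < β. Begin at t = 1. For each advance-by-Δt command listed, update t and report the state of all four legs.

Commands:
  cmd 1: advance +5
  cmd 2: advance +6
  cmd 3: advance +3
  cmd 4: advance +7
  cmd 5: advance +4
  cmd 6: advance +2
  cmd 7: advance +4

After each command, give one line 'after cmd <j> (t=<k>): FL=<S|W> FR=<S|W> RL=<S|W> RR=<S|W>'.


start t=1: FL=S FR=S RL=S RR=S
cmd 1: advance +5 → t=6, phase=(1,1,0,1) → FL=S FR=S RL=S RR=S
cmd 2: advance +6 → t=12, phase=(7,7,6,7) → FL=W FR=W RL=W RR=W
cmd 3: advance +3 → t=15, phase=(2,2,1,2) → FL=S FR=S RL=S RR=S
cmd 4: advance +7 → t=22, phase=(1,1,0,1) → FL=S FR=S RL=S RR=S
cmd 5: advance +4 → t=26, phase=(5,5,4,5) → FL=W FR=W RL=S RR=W
cmd 6: advance +2 → t=28, phase=(7,7,6,7) → FL=W FR=W RL=W RR=W
cmd 7: advance +4 → t=32, phase=(3,3,2,3) → FL=S FR=S RL=S RR=S

after cmd 1 (t=6): FL=S FR=S RL=S RR=S
after cmd 2 (t=12): FL=W FR=W RL=W RR=W
after cmd 3 (t=15): FL=S FR=S RL=S RR=S
after cmd 4 (t=22): FL=S FR=S RL=S RR=S
after cmd 5 (t=26): FL=W FR=W RL=S RR=W
after cmd 6 (t=28): FL=W FR=W RL=W RR=W
after cmd 7 (t=32): FL=S FR=S RL=S RR=S


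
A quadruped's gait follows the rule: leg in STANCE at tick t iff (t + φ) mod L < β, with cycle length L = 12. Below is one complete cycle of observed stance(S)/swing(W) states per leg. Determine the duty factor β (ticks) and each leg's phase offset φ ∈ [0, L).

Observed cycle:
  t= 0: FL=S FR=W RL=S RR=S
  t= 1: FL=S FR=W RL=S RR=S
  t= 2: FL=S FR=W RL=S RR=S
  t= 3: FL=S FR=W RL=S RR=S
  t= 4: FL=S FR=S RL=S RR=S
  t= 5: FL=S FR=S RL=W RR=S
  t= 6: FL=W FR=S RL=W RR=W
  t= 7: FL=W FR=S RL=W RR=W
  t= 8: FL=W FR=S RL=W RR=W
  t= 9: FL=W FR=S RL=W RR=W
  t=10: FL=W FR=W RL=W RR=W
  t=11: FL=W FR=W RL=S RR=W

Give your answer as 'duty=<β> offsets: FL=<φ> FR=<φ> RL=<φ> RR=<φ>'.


duty=6 offsets: FL=0 FR=8 RL=1 RR=0

duty β = stance ticks per leg = 6
FL: stance ticks = 6; W→S at t=0 → φ=0
FR: stance ticks = 6; W→S at t=4 → φ=8
RL: stance ticks = 6; W→S at t=11 → φ=1
RR: stance ticks = 6; W→S at t=0 → φ=0


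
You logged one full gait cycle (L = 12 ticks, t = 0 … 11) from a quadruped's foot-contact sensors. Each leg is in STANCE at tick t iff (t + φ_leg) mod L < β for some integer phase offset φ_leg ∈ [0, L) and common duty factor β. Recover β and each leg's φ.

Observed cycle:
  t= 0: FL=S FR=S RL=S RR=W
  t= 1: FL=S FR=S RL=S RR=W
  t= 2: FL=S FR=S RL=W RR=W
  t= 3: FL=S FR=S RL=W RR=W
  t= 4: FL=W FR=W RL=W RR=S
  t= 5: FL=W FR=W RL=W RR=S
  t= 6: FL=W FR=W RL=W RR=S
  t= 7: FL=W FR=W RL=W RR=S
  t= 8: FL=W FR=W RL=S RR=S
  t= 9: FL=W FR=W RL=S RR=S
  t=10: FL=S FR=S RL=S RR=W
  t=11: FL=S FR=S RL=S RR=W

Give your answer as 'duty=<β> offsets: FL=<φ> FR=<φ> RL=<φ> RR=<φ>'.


duty β = stance ticks per leg = 6
FL: stance ticks = 6; W→S at t=10 → φ=2
FR: stance ticks = 6; W→S at t=10 → φ=2
RL: stance ticks = 6; W→S at t=8 → φ=4
RR: stance ticks = 6; W→S at t=4 → φ=8

duty=6 offsets: FL=2 FR=2 RL=4 RR=8


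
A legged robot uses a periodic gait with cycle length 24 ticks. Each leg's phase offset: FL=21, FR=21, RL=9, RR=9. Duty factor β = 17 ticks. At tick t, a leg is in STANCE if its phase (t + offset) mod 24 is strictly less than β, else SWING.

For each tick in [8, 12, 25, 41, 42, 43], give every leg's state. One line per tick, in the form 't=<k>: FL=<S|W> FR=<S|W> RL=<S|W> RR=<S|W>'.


t=8: FL=S FR=S RL=W RR=W
t=12: FL=S FR=S RL=W RR=W
t=25: FL=W FR=W RL=S RR=S
t=41: FL=S FR=S RL=S RR=S
t=42: FL=S FR=S RL=S RR=S
t=43: FL=S FR=S RL=S RR=S

t=8: phase=(5,5,17,17) vs β=17 → FL=S FR=S RL=W RR=W
t=12: phase=(9,9,21,21) vs β=17 → FL=S FR=S RL=W RR=W
t=25: phase=(22,22,10,10) vs β=17 → FL=W FR=W RL=S RR=S
t=41: phase=(14,14,2,2) vs β=17 → FL=S FR=S RL=S RR=S
t=42: phase=(15,15,3,3) vs β=17 → FL=S FR=S RL=S RR=S
t=43: phase=(16,16,4,4) vs β=17 → FL=S FR=S RL=S RR=S


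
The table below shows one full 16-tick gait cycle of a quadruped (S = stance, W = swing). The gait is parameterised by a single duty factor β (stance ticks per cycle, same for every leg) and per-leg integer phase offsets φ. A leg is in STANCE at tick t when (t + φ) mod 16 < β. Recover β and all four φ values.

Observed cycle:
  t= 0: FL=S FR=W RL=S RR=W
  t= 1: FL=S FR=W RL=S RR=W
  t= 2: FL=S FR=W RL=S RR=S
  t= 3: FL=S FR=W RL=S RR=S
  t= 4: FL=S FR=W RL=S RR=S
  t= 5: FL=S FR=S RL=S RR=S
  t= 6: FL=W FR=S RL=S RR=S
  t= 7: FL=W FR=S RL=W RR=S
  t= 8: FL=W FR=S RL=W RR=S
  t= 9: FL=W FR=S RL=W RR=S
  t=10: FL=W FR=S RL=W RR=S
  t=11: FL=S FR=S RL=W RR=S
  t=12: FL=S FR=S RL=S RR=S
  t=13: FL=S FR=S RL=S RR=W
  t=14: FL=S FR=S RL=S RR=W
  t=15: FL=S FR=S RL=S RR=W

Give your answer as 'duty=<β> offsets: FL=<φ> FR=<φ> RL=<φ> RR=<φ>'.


duty β = stance ticks per leg = 11
FL: stance ticks = 11; W→S at t=11 → φ=5
FR: stance ticks = 11; W→S at t=5 → φ=11
RL: stance ticks = 11; W→S at t=12 → φ=4
RR: stance ticks = 11; W→S at t=2 → φ=14

duty=11 offsets: FL=5 FR=11 RL=4 RR=14
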